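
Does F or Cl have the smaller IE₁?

F is in period 2, group 17; Cl is in period 3, group 17.
Across a period the outer electron is held more tightly (higher IE₁); down a group it sits in a higher shell, more shielded, and comes off more easily.
All are in group 17, so first ionization energy increases up the group.
So Cl has the smaller IE₁ (Cl < F).

Cl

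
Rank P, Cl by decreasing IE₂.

Cl, P

The second ionization energy removes an electron from the +1 ion. For each element: P⁺ still has 4 valence electrons; Cl⁺ still has 6 valence electrons.
All are still removing valence electrons, so compare the +1 ions as you would atoms: IE_2 generally rises across a period (higher Z_eff) and falls down a group (larger shell), subject to the usual subshell exceptions.
Valence configurations: P⁺ [Ne]3s²3p², Cl⁺ [Ne]3s²3p⁴.
The numbers (kJ/mol): P 1907, Cl 2298.
Overall IE_2 order: P < Cl.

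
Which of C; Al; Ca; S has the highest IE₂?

After 1 electron has been removed, what remains? C⁺ still has 3 valence electrons; Al⁺ still has 2 valence electrons; Ca⁺ still has 1 valence electron; S⁺ still has 5 valence electrons.
All are still removing valence electrons, so compare the +1 ions as you would atoms: IE_2 generally rises across a period (higher Z_eff) and falls down a group (larger shell), subject to the usual subshell exceptions.
Valence configurations: C⁺ [He]2s²2p¹, Al⁺ [Ne]3s², Ca⁺ [Ar]4s¹, S⁺ [Ne]3s²3p³.
Approximate IE_2 values (kJ/mol): C 2353, Al 1817, Ca 1145, S 2252.
So the second ionization energies run Ca < Al < S < C.

C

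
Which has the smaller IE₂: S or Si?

Si

IE_2 is the cost of taking one more electron from the +1 cation: S⁺ still has 5 valence electrons; Si⁺ still has 3 valence electrons.
All are still removing valence electrons, so compare the +1 ions as you would atoms: IE_2 generally rises across a period (higher Z_eff) and falls down a group (larger shell), subject to the usual subshell exceptions.
Valence configurations: S⁺ [Ne]3s²3p³, Si⁺ [Ne]3s²3p¹.
Tabulated IE_2 (kJ/mol): S 2252, Si 1577.
Hence IE_2: Si < S.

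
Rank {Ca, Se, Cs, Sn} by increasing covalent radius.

Ca is in period 4, group 2; Se is in period 4, group 16; Sn is in period 5, group 14; Cs is in period 6, group 1.
Atomic radius shrinks across a period as nuclear charge pulls the same shell inward, and grows down a group as new shells are added.
Neither a single period nor a single group — weigh both effects.
Sn > Se: relative to Se, both the across-period and down-group shifts push Sn's atomic radius up.
Ca > Sn: the two effects oppose for this pair; the across-period effect wins (171 vs 140 pm).
Cs > Ca: relative to Ca, both the across-period and down-group shifts push Cs's atomic radius up.
For reference (pm): Ca 171, Se 116, Sn 140, Cs 232.
So from smallest to largest: Se < Sn < Ca < Cs.

Se, Sn, Ca, Cs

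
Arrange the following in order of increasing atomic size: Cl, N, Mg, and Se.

N, Cl, Se, Mg

N is in period 2, group 15; Mg is in period 3, group 2; Cl is in period 3, group 17; Se is in period 4, group 16.
Moving right in a period, electrons are added to the same shell under a stronger nuclear pull, so atoms get smaller; moving down, a new shell is opened and atoms get larger.
These span different periods and groups, so the two trends combine.
Cl > N: period and group pull opposite ways; the down-group shift dominates (99 vs 71 pm).
Se > Cl: relative to Cl, both the across-period and down-group shifts push Se's atomic radius up.
Mg > Se: the two effects oppose for this pair; the across-period effect wins (139 vs 116 pm).
Tabulated atomic radius (pm): N 71, Mg 139, Cl 99, Se 116.
So from smallest to largest: N < Cl < Se < Mg.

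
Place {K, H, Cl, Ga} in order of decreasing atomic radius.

K, Ga, Cl, H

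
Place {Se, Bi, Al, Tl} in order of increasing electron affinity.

Al is in period 3, group 13; Se is in period 4, group 16; Tl is in period 6, group 13; Bi is in period 6, group 15.
Atoms with high Z_eff and room in the valence shell (especially the halogens) have the most exothermic electron affinities.
Here both period and group differ, so the two effects have to be weighed against each other.
Al > Tl: Al sits above Tl in group 13, so the down-group effect alone puts Al higher.
Bi > Al: the two effects oppose for this pair; the across-period effect wins (91 vs 42 kJ/mol).
Se > Bi: both effects reinforce here, so Se is clearly the higher of the two.
Tabulated electron affinity (kJ/mol): Al 42, Se 195, Tl 19, Bi 91.
So from lowest to highest: Tl < Al < Bi < Se.

Tl < Al < Bi < Se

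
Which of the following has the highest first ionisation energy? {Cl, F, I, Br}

F is in period 2, group 17; Cl is in period 3, group 17; Br is in period 4, group 17; I is in period 5, group 17.
Removing the outermost electron gets harder across a period and easier down a group.
All are in group 17, so first ionization energy increases up the group.
The highest first ionisation energy among these belongs to F.

F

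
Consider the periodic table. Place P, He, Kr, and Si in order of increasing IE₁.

Si < P < Kr < He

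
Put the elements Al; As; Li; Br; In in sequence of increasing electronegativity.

Li < Al < In < As < Br

Li is in period 2, group 1; Al is in period 3, group 13; As is in period 4, group 15; Br is in period 4, group 17; In is in period 5, group 13.
Smaller atoms with higher effective nuclear charge are more electronegative.
These span different periods and groups, so the two trends combine.
Al > Li: period and group pull opposite ways; the across-period shift dominates (1.61 vs 0.98).
In > Al: this pair runs against the simple trend — see the exception note.
As > In: both effects reinforce here, so As is clearly the higher of the two.
Br > As: Br lies to the right of As in period 4, so the across-period effect alone puts Br higher.
Note the exception: In has a higher electronegativity than Al, contrary to the simple trend — poor shielding by filled d (and f) subshells raises the heavier element's effective nuclear charge more than the simple down-group trend predicts.
Tabulated electronegativity (Pauling): Li 0.98, Al 1.61, As 2.18, Br 2.96, In 1.78.
So from lowest to highest: Li < Al < In < As < Br.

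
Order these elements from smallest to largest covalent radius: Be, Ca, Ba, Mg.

Be, Mg, Ca, Ba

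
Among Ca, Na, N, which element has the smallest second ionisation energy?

The second ionization energy removes an electron from the +1 ion. For each element: Ca⁺ still has 1 valence electron; Na⁺ is the bare [Ne] core; N⁺ still has 4 valence electrons.
Core electrons are held far more tightly than valence electrons, so Na tops the IE_2 order.
Valence configurations: Ca⁺ [Ar]4s¹, N⁺ [He]2s²2p².
Approximate IE_2 values (kJ/mol): Ca 1145, Na 4562, N 2856.
So the second ionization energies run Ca < N < Na.

Ca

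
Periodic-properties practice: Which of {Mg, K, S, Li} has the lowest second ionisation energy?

Mg

Consider each +1 ion: Mg⁺ still has 1 valence electron; K⁺ is the bare [Ar] core; S⁺ still has 5 valence electrons; Li⁺ is the bare [He] core.
Breaking into a closed-shell core is much more expensive than removing a leftover valence electron — K and Li have the largest IE_2 here.
Valence configurations: Mg⁺ [Ne]3s¹, S⁺ [Ne]3s²3p³.
The numbers (kJ/mol): Mg 1451, K 3052, S 2252, Li 7298.
Hence IE_2: Mg < S < K < Li.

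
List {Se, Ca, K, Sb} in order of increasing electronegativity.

K is in period 4, group 1; Ca is in period 4, group 2; Se is in period 4, group 16; Sb is in period 5, group 15.
Smaller atoms with higher effective nuclear charge are more electronegative.
Here both period and group differ, so the two effects have to be weighed against each other.
Ca > K: both are in period 4; the period trend gives Ca the larger value.
Sb > Ca: the two effects oppose for this pair; the across-period effect wins (2.05 vs 1.00).
Se > Sb: both effects reinforce here, so Se is clearly the higher of the two.
Tabulated electronegativity (Pauling): K 0.82, Ca 1.00, Se 2.55, Sb 2.05.
So from lowest to highest: K < Ca < Sb < Se.

K < Ca < Sb < Se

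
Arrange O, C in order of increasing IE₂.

C < O

After 1 electron has been removed, what remains? O⁺ still has 5 valence electrons; C⁺ still has 3 valence electrons.
All are still removing valence electrons, so compare the +1 ions as you would atoms: IE_2 generally rises across a period (higher Z_eff) and falls down a group (larger shell), subject to the usual subshell exceptions.
Valence configurations: O⁺ [He]2s²2p³, C⁺ [He]2s²2p¹.
Tabulated IE_2 (kJ/mol): O 3388, C 2353.
Hence IE_2: C < O.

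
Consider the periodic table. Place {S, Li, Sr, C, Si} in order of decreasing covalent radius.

Sr, Li, Si, S, C

Li is in period 2, group 1; C is in period 2, group 14; Si is in period 3, group 14; S is in period 3, group 16; Sr is in period 5, group 2.
Radius decreases left→right (rising Z_eff, same n) and increases top→bottom (higher n).
These span different periods and groups, so the two trends combine.
S > C: the two effects oppose for this pair; the down-group effect wins (103 vs 75 pm).
Si > S: Si lies to the left of S in period 3, so the across-period effect alone puts Si larger.
Li > Si: the two effects oppose for this pair; the across-period effect wins (133 vs 116 pm).
Sr > Li: the two effects oppose for this pair; the down-group effect wins (185 vs 133 pm).
Tabulated atomic radius (pm): Li 133, C 75, Si 116, S 103, Sr 185.
So from largest to smallest: Sr > Li > Si > S > C.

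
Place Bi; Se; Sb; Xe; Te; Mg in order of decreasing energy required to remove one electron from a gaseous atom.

Xe > Se > Te > Sb > Mg > Bi

Mg is in period 3, group 2; Se is in period 4, group 16; Sb is in period 5, group 15; Te is in period 5, group 16; Xe is in period 5, group 18; Bi is in period 6, group 15.
First ionization energy rises across a period (greater Z_eff holds electrons more tightly) and falls down a group (valence electrons are farther from the nucleus).
Here both period and group differ, so the two effects have to be weighed against each other.
Mg > Bi: period and group pull opposite ways; the down-group shift dominates (738 vs 703 kJ/mol).
Sb > Mg: the two effects oppose for this pair; the across-period effect wins (831 vs 738 kJ/mol).
Te > Sb: Te lies to the right of Sb in period 5, so the across-period effect alone puts Te higher.
Se > Te: Se sits above Te in group 16, so the down-group effect alone puts Se higher.
Xe > Se: period and group pull opposite ways; the across-period shift dominates (1170 vs 941 kJ/mol).
For reference (kJ/mol): Mg 738, Se 941, Sb 831, Te 869, Xe 1170, Bi 703.
So from highest to lowest: Xe > Se > Te > Sb > Mg > Bi.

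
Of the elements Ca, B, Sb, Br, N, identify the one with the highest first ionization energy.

N

First ionization energy rises across a period (greater Z_eff holds electrons more tightly) and falls down a group (valence electrons are farther from the nucleus).
Here both period and group differ, so the two effects have to be weighed against each other.
B > Ca: relative to Ca, both the across-period and down-group shifts push B's first ionization energy up.
Sb > B: period and group pull opposite ways; the across-period shift dominates (831 vs 801 kJ/mol).
Br > Sb: both effects reinforce here, so Br is clearly the higher of the two.
N > Br: period and group pull opposite ways; the down-group shift dominates (1402 vs 1140 kJ/mol).
Tabulated first ionization energy (kJ/mol): B 801, N 1402, Ca 590, Br 1140, Sb 831.
The highest first ionization energy among these belongs to N.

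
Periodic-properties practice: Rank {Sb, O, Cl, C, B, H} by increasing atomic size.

H < O < C < B < Cl < Sb

H is in period 1, group 1; B is in period 2, group 13; C is in period 2, group 14; O is in period 2, group 16; Cl is in period 3, group 17; Sb is in period 5, group 15.
Atomic radius shrinks across a period as nuclear charge pulls the same shell inward, and grows down a group as new shells are added.
Here both period and group differ, so the two effects have to be weighed against each other.
O > H: period and group pull opposite ways; the down-group shift dominates (63 vs 32 pm).
C > O: both are in period 2; the period trend gives C the larger value.
B > C: B lies to the left of C in period 2, so the across-period effect alone puts B larger.
Cl > B: period and group pull opposite ways; the down-group shift dominates (99 vs 85 pm).
Sb > Cl: both effects reinforce here, so Sb is clearly the larger of the two.
Tabulated atomic radius (pm): H 32, B 85, C 75, O 63, Cl 99, Sb 140.
So from smallest to largest: H < O < C < B < Cl < Sb.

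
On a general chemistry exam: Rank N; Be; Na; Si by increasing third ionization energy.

Si < N < Na < Be

Consider each +2 ion: N²⁺ still has 3 valence electrons; Be²⁺ is the bare [He] core; Na²⁺ is already 1 electron into the core; Si²⁺ still has 2 valence electrons.
Core electrons are held far more tightly than valence electrons, so Na and Be top the IE_3 order.
Valence configurations: N²⁺ [He]2s²2p¹, Si²⁺ [Ne]3s².
Tabulated IE_3 (kJ/mol): N 4578, Be 14849, Na 6910, Si 3232.
Hence IE_3: Si < N < Na < Be.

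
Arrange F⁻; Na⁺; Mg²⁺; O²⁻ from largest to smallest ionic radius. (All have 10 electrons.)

O²⁻ > F⁻ > Na⁺ > Mg²⁺

All of these have 10 electrons, so size is governed by nuclear charge alone: the more protons, the stronger the pull on the same electron cloud, and the smaller the ion.
Nuclear charges: Mg²⁺ (Z=12), Na⁺ (Z=11), F⁻ (Z=9), O²⁻ (Z=8).
Largest to smallest: O²⁻ > F⁻ > Na⁺ > Mg²⁺.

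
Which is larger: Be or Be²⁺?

Be

Forming Be²⁺ removes 2 electrons from Be. Fewer electrons for the same nuclear charge means less shielding and a higher Z_eff on the remaining electrons, and for main-group metals the entire outer shell is lost.
A cation is smaller than its parent atom: Be²⁺ < Be.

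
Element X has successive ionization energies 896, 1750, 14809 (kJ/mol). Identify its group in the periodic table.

Look for the largest jump between consecutive ionization energies: IE3/IE2 ≈ 8.5, far larger than any earlier ratio.
That jump marks the point where a core electron is being removed. So the atom has 2 valence electrons.
A main-group element with 2 valence electrons is in group 2.

Group 2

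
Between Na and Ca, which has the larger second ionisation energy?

After 1 electron has been removed, what remains? Na⁺ is the bare [Ne] core; Ca⁺ still has 1 valence electron.
Pulling an electron out of a noble-gas core costs far more than removing a remaining valence electron, so Na sits at the high end of IE_2.
Approximate IE_2 values (kJ/mol): Na 4562, Ca 1145.
Overall IE_2 order: Ca < Na.

Na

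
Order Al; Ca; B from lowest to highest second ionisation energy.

Consider each +1 ion: Al⁺ still has 2 valence electrons; Ca⁺ still has 1 valence electron; B⁺ still has 2 valence electrons.
All are still removing valence electrons, so compare the +1 ions as you would atoms: IE_2 generally rises across a period (higher Z_eff) and falls down a group (larger shell), subject to the usual subshell exceptions.
Valence configurations: Al⁺ [Ne]3s², Ca⁺ [Ar]4s¹, B⁺ [He]2s².
Approximate IE_2 values (kJ/mol): Al 1817, Ca 1145, B 2427.
So the second ionization energies run Ca < Al < B.

Ca < Al < B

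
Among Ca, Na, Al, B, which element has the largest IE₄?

B

The fourth ionization energy removes an electron from the +3 ion. For each element: Ca³⁺ is already 1 electron into the core; Na³⁺ is already 2 electrons into the core; Al³⁺ is the bare [Ne] core; B³⁺ is the bare [He] core.
All of these are removing an electron from a noble-gas core or deeper; the smaller core (lower principal quantum number) is held far more tightly, and within a period the higher nuclear charge binds the same core more tightly.
The numbers (kJ/mol): Ca 6491, Na 9543, Al 11577, B 25026.
So the fourth ionization energies run Ca < Na < Al < B.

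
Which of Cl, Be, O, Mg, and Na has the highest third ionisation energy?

After 2 electrons have been removed, what remains? Cl²⁺ still has 5 valence electrons; Be²⁺ is the bare [He] core; O²⁺ still has 4 valence electrons; Mg²⁺ is the bare [Ne] core; Na²⁺ is already 1 electron into the core.
Pulling an electron out of a noble-gas core costs far more than removing a remaining valence electron, so Na, Mg and Be sit at the high end of IE_3.
Valence configurations: Cl²⁺ [Ne]3s²3p³, O²⁺ [He]2s²2p².
The numbers (kJ/mol): Cl 3822, Be 14849, O 5300, Mg 7733, Na 6910.
Putting it together, IE_3: Cl < O < Na < Mg < Be.

Be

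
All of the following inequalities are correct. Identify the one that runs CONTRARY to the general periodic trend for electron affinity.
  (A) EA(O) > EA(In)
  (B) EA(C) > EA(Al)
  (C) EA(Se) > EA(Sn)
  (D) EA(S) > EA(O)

(D)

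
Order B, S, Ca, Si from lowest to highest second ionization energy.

Ca < Si < S < B

The second ionization energy removes an electron from the +1 ion. For each element: B⁺ still has 2 valence electrons; S⁺ still has 5 valence electrons; Ca⁺ still has 1 valence electron; Si⁺ still has 3 valence electrons.
All are still removing valence electrons, so compare the +1 ions as you would atoms: IE_2 generally rises across a period (higher Z_eff) and falls down a group (larger shell), subject to the usual subshell exceptions.
Valence configurations: B⁺ [He]2s², S⁺ [Ne]3s²3p³, Ca⁺ [Ar]4s¹, Si⁺ [Ne]3s²3p¹.
Approximate IE_2 values (kJ/mol): B 2427, S 2252, Ca 1145, Si 1577.
Overall IE_2 order: Ca < Si < S < B.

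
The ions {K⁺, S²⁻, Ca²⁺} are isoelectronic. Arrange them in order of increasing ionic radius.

Ca²⁺, K⁺, S²⁻

All of these have 18 electrons, so size is governed by nuclear charge alone: the more protons, the stronger the pull on the same electron cloud, and the smaller the ion.
Nuclear charges: Ca²⁺ (Z=20), K⁺ (Z=19), S²⁻ (Z=16).
Smallest to largest: Ca²⁺ < K⁺ < S²⁻.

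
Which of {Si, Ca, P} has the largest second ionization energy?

The second ionization energy removes an electron from the +1 ion. For each element: Si⁺ still has 3 valence electrons; Ca⁺ still has 1 valence electron; P⁺ still has 4 valence electrons.
All are still removing valence electrons, so compare the +1 ions as you would atoms: IE_2 generally rises across a period (higher Z_eff) and falls down a group (larger shell), subject to the usual subshell exceptions.
Valence configurations: Si⁺ [Ne]3s²3p¹, Ca⁺ [Ar]4s¹, P⁺ [Ne]3s²3p².
The numbers (kJ/mol): Si 1577, Ca 1145, P 1907.
So the second ionization energies run Ca < Si < P.

P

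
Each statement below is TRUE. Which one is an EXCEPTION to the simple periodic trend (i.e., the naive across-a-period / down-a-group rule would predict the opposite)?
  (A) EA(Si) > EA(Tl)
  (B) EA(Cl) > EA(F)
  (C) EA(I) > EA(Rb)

The general trend: electron affinity increases across a period and decreases down a group.
(A) Si (period 3, group 14) vs Tl (period 6, group 13): the stated order agrees with the simple trend.
(B) Cl (period 3, group 17) vs F (period 2, group 17): the stated order contradicts the simple trend.
(C) I (period 5, group 17) vs Rb (period 5, group 1): the stated order agrees with the simple trend.
The exception is (B): F's small 2p subshell makes the incoming electron feel strong e⁻–e⁻ repulsion, so Cl actually releases more energy on gaining an electron.

(B)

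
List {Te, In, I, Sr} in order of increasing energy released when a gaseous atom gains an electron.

Sr < In < Te < I

Sr is in period 5, group 2; In is in period 5, group 13; Te is in period 5, group 16; I is in period 5, group 17.
Adding an electron releases more energy for atoms nearer the top right (short of the noble gases).
All lie in period 5, so electron affinity increases left to right.
So from lowest to highest: Sr < In < Te < I.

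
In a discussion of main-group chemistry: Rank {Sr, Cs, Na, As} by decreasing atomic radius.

Cs > Sr > Na > As

Na is in period 3, group 1; As is in period 4, group 15; Sr is in period 5, group 2; Cs is in period 6, group 1.
Across a period the added protons contract the valence shell; down a group each new principal shell makes the atom larger.
Neither a single period nor a single group — weigh both effects.
Na > As: the two effects oppose for this pair; the across-period effect wins (155 vs 121 pm).
Sr > Na: period and group pull opposite ways; the down-group shift dominates (185 vs 155 pm).
Cs > Sr: relative to Sr, both the across-period and down-group shifts push Cs's atomic radius up.
Approximate values (pm): Na 155, As 121, Sr 185, Cs 232.
So from largest to smallest: Cs > Sr > Na > As.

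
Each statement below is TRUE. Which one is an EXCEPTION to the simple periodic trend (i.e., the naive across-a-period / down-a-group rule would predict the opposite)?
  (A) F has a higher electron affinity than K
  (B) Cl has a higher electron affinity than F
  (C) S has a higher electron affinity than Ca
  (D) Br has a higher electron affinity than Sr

(B)

The general trend: electron affinity increases across a period and decreases down a group.
(A) F (period 2, group 17) vs K (period 4, group 1): the stated order agrees with the simple trend.
(B) Cl (period 3, group 17) vs F (period 2, group 17): the stated order contradicts the simple trend.
(C) S (period 3, group 16) vs Ca (period 4, group 2): the stated order agrees with the simple trend.
(D) Br (period 4, group 17) vs Sr (period 5, group 2): the stated order agrees with the simple trend.
The exception is (B): F's small 2p subshell makes the incoming electron feel strong e⁻–e⁻ repulsion, so Cl actually releases more energy on gaining an electron.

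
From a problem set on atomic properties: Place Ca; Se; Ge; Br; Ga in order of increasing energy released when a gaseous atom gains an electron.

Ca, Ga, Ge, Se, Br

Electron affinity generally becomes more exothermic across a period toward the halogens and less exothermic down a group.
All lie in period 4, so electron affinity increases left to right.
So from lowest to highest: Ca < Ga < Ge < Se < Br.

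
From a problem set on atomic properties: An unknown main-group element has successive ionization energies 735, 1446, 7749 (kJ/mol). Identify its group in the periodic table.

Look for the largest jump between consecutive ionization energies: IE3/IE2 ≈ 5.4, far larger than any earlier ratio.
That jump marks the point where a core electron is being removed. So the atom has 2 valence electrons.
A main-group element with 2 valence electrons is in group 2.

Group 2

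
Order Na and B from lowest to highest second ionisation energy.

B < Na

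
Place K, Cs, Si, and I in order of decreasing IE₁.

I, Si, K, Cs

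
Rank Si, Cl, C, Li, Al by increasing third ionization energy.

Al < Si < Cl < C < Li

After 2 electrons have been removed, what remains? Si²⁺ still has 2 valence electrons; Cl²⁺ still has 5 valence electrons; C²⁺ still has 2 valence electrons; Li²⁺ is already 1 electron into the core; Al²⁺ still has 1 valence electron.
Core electrons are held far more tightly than valence electrons, so Li tops the IE_3 order.
Valence configurations: Si²⁺ [Ne]3s², Cl²⁺ [Ne]3s²3p³, C²⁺ [He]2s², Al²⁺ [Ne]3s¹.
Tabulated IE_3 (kJ/mol): Si 3232, Cl 3822, C 4620, Li 11815, Al 2745.
Hence IE_3: Al < Si < Cl < C < Li.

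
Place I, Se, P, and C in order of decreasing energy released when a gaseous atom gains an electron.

I, Se, C, P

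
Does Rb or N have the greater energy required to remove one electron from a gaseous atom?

N is in period 2, group 15; Rb is in period 5, group 1.
Removing the outermost electron gets harder across a period and easier down a group.
Here both period and group differ, so the two effects have to be weighed against each other.
N > Rb: relative to Rb, both the across-period and down-group shifts push N's first ionization energy up.
For reference (kJ/mol): N 1402, Rb 403.
So N has the greater energy required to remove one electron from a gaseous atom (N > Rb).

N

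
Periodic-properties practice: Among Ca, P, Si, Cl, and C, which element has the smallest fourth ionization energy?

IE_4 is the cost of taking one more electron from the +3 cation: Ca³⁺ is already 1 electron into the core; P³⁺ still has 2 valence electrons; Si³⁺ still has 1 valence electron; Cl³⁺ still has 4 valence electrons; C³⁺ still has 1 valence electron.
Core electrons are held far more tightly than valence electrons, so Ca tops the IE_4 order.
Valence configurations: P³⁺ [Ne]3s², Si³⁺ [Ne]3s¹, Cl³⁺ [Ne]3s²3p², C³⁺ [He]2s¹.
The numbers (kJ/mol): Ca 6491, P 4964, Si 4356, Cl 5159, C 6223.
So the fourth ionization energies run Si < P < Cl < C < Ca.

Si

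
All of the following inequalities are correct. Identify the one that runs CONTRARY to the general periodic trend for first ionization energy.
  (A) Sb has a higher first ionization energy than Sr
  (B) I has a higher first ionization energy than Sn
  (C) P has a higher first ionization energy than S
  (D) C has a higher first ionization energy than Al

(C)

The general trend: first ionization energy increases across a period and decreases down a group.
(A) Sb (period 5, group 15) vs Sr (period 5, group 2): the stated order agrees with the simple trend.
(B) I (period 5, group 17) vs Sn (period 5, group 14): the stated order agrees with the simple trend.
(C) P (period 3, group 15) vs S (period 3, group 16): the stated order contradicts the simple trend.
(D) C (period 2, group 14) vs Al (period 3, group 13): the stated order agrees with the simple trend.
The exception is (C): S (3p⁴) ionizes more easily than half-filled P (3p³) because the paired 3p electron in S is pushed out by e⁻–e⁻ repulsion.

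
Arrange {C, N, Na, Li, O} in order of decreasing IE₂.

Li, Na, O, N, C

Consider each +1 ion: C⁺ still has 3 valence electrons; N⁺ still has 4 valence electrons; Na⁺ is the bare [Ne] core; Li⁺ is the bare [He] core; O⁺ still has 5 valence electrons.
Pulling an electron out of a noble-gas core costs far more than removing a remaining valence electron, so Na and Li sit at the high end of IE_2.
Valence configurations: C⁺ [He]2s²2p¹, N⁺ [He]2s²2p², O⁺ [He]2s²2p³.
Tabulated IE_2 (kJ/mol): C 2353, N 2856, Na 4562, Li 7298, O 3388.
Overall IE_2 order: C < N < O < Na < Li.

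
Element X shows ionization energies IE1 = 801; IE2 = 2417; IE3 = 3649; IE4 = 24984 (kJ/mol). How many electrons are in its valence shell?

3

Look for the largest jump between consecutive ionization energies: IE4/IE3 ≈ 6.8, far larger than any earlier ratio.
That jump marks the point where a core electron is being removed. So the atom has 3 valence electrons.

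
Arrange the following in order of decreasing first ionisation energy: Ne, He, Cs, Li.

He, Ne, Li, Cs

He is in period 1, group 18; Li is in period 2, group 1; Ne is in period 2, group 18; Cs is in period 6, group 1.
IE₁ increases left→right with effective nuclear charge and decreases top→bottom as the valence shell moves farther out.
These span different periods and groups, so the two trends combine.
Li > Cs: they share group 1; the group trend gives Li the larger value.
Ne > Li: both are in period 2; the period trend gives Ne the larger value.
He > Ne: they share group 18; the group trend gives He the larger value.
Approximate values (kJ/mol): He 2372, Li 520, Ne 2081, Cs 376.
So from highest to lowest: He > Ne > Li > Cs.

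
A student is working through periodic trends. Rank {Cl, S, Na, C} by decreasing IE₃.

After 2 electrons have been removed, what remains? Cl²⁺ still has 5 valence electrons; S²⁺ still has 4 valence electrons; Na²⁺ is already 1 electron into the core; C²⁺ still has 2 valence electrons.
Pulling an electron out of a noble-gas core costs far more than removing a remaining valence electron, so Na sits at the high end of IE_3.
Valence configurations: Cl²⁺ [Ne]3s²3p³, S²⁺ [Ne]3s²3p², C²⁺ [He]2s².
Approximate IE_3 values (kJ/mol): Cl 3822, S 3357, Na 6910, C 4620.
So the third ionization energies run S < Cl < C < Na.

Na > C > Cl > S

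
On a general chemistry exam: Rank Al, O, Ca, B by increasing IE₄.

Ca < O < Al < B

IE_4 is the cost of taking one more electron from the +3 cation: Al³⁺ is the bare [Ne] core; O³⁺ still has 3 valence electrons; Ca³⁺ is already 1 electron into the core; B³⁺ is the bare [He] core.
Usually core removal costs more than valence removal, but here the competition is close: a tightly held n=2 valence electron can cost more to remove than an n=3 core electron, so the actual values have to decide it.
Tabulated IE_4 (kJ/mol): Al 11577, O 7469, Ca 6491, B 25026.
Putting it together, IE_4: Ca < O < Al < B.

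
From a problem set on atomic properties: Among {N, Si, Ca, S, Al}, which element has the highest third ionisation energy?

Ca

After 2 electrons have been removed, what remains? N²⁺ still has 3 valence electrons; Si²⁺ still has 2 valence electrons; Ca²⁺ is the bare [Ar] core; S²⁺ still has 4 valence electrons; Al²⁺ still has 1 valence electron.
Core electrons are held far more tightly than valence electrons, so Ca tops the IE_3 order.
Valence configurations: N²⁺ [He]2s²2p¹, Si²⁺ [Ne]3s², S²⁺ [Ne]3s²3p², Al²⁺ [Ne]3s¹.
The numbers (kJ/mol): N 4578, Si 3232, Ca 4912, S 3357, Al 2745.
Hence IE_3: Al < Si < S < N < Ca.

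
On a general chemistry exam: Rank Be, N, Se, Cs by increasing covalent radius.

Atomic radius shrinks across a period as nuclear charge pulls the same shell inward, and grows down a group as new shells are added.
These span different periods and groups, so the two trends combine.
Be > N: both are in period 2; the period trend gives Be the larger value.
Se > Be: period and group pull opposite ways; the down-group shift dominates (116 vs 102 pm).
Cs > Se: both effects reinforce here, so Cs is clearly the larger of the two.
Tabulated atomic radius (pm): Be 102, N 71, Se 116, Cs 232.
So from smallest to largest: N < Be < Se < Cs.

N, Be, Se, Cs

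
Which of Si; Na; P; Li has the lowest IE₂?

Si

IE_2 is the cost of taking one more electron from the +1 cation: Si⁺ still has 3 valence electrons; Na⁺ is the bare [Ne] core; P⁺ still has 4 valence electrons; Li⁺ is the bare [He] core.
Pulling an electron out of a noble-gas core costs far more than removing a remaining valence electron, so Na and Li sit at the high end of IE_2.
Valence configurations: Si⁺ [Ne]3s²3p¹, P⁺ [Ne]3s²3p².
Approximate IE_2 values (kJ/mol): Si 1577, Na 4562, P 1907, Li 7298.
So the second ionization energies run Si < P < Na < Li.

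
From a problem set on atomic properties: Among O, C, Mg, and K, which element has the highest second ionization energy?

The second ionization energy removes an electron from the +1 ion. For each element: O⁺ still has 5 valence electrons; C⁺ still has 3 valence electrons; Mg⁺ still has 1 valence electron; K⁺ is the bare [Ar] core.
Usually core removal costs more than valence removal, but here the competition is close: a tightly held n=2 valence electron can cost more to remove than an n=3 core electron, so the actual values have to decide it.
Valence configurations: O⁺ [He]2s²2p³, C⁺ [He]2s²2p¹, Mg⁺ [Ne]3s¹.
The numbers (kJ/mol): O 3388, C 2353, Mg 1451, K 3052.
Overall IE_2 order: Mg < C < K < O.

O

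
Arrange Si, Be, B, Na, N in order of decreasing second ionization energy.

Na > N > B > Be > Si

IE_2 is the cost of taking one more electron from the +1 cation: Si⁺ still has 3 valence electrons; Be⁺ still has 1 valence electron; B⁺ still has 2 valence electrons; Na⁺ is the bare [Ne] core; N⁺ still has 4 valence electrons.
Pulling an electron out of a noble-gas core costs far more than removing a remaining valence electron, so Na sits at the high end of IE_2.
Valence configurations: Si⁺ [Ne]3s²3p¹, Be⁺ [He]2s¹, B⁺ [He]2s², N⁺ [He]2s²2p².
The numbers (kJ/mol): Si 1577, Be 1757, B 2427, Na 4562, N 2856.
Overall IE_2 order: Si < Be < B < N < Na.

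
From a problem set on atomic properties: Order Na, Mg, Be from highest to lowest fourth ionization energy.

IE_4 is the cost of taking one more electron from the +3 cation: Na³⁺ is already 2 electrons into the core; Mg³⁺ is already 1 electron into the core; Be³⁺ is already 1 electron into the core.
All of these are removing an electron from a noble-gas core or deeper; the smaller core (lower principal quantum number) is held far more tightly, and within a period the higher nuclear charge binds the same core more tightly.
Tabulated IE_4 (kJ/mol): Na 9543, Mg 10543, Be 21007.
Putting it together, IE_4: Na < Mg < Be.

Be > Mg > Na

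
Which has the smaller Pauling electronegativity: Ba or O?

Ba

Smaller atoms with higher effective nuclear charge are more electronegative.
These span different periods and groups, so the two trends combine.
O > Ba: both effects reinforce here, so O is clearly the higher of the two.
Approximate values (Pauling): O 3.44, Ba 0.89.
So Ba has the smaller Pauling electronegativity (Ba < O).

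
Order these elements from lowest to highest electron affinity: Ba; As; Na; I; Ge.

Ba, Na, As, Ge, I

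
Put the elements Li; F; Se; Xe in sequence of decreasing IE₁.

Li is in period 2, group 1; F is in period 2, group 17; Se is in period 4, group 16; Xe is in period 5, group 18.
IE₁ increases left→right with effective nuclear charge and decreases top→bottom as the valence shell moves farther out.
These span different periods and groups, so the two trends combine.
Se > Li: period and group pull opposite ways; the across-period shift dominates (941 vs 520 kJ/mol).
Xe > Se: period and group pull opposite ways; the across-period shift dominates (1170 vs 941 kJ/mol).
F > Xe: period and group pull opposite ways; the down-group shift dominates (1681 vs 1170 kJ/mol).
Approximate values (kJ/mol): Li 520, F 1681, Se 941, Xe 1170.
So from highest to lowest: F > Xe > Se > Li.

F, Xe, Se, Li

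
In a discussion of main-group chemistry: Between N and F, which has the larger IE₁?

F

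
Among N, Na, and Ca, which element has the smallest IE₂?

The second ionization energy removes an electron from the +1 ion. For each element: N⁺ still has 4 valence electrons; Na⁺ is the bare [Ne] core; Ca⁺ still has 1 valence electron.
Breaking into a closed-shell core is much more expensive than removing a leftover valence electron — Na has the largest IE_2 here.
Valence configurations: N⁺ [He]2s²2p², Ca⁺ [Ar]4s¹.
The numbers (kJ/mol): N 2856, Na 4562, Ca 1145.
So the second ionization energies run Ca < N < Na.

Ca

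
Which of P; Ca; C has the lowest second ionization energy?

Ca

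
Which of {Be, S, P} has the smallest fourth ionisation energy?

Consider each +3 ion: Be³⁺ is already 1 electron into the core; S³⁺ still has 3 valence electrons; P³⁺ still has 2 valence electrons.
Breaking into a closed-shell core is much more expensive than removing a leftover valence electron — Be has the largest IE_4 here.
Valence configurations: S³⁺ [Ne]3s²3p¹, P³⁺ [Ne]3s².
S³⁺ loses a lone 3p electron whereas P³⁺ must break into a filled 3s² pair, so IE_4(P) > IE_4(S) even though S has the higher nuclear charge.
Approximate IE_4 values (kJ/mol): Be 21007, S 4556, P 4964.
So the fourth ionization energies run S < P < Be.

S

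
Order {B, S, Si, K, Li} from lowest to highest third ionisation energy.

Consider each +2 ion: B²⁺ still has 1 valence electron; S²⁺ still has 4 valence electrons; Si²⁺ still has 2 valence electrons; K²⁺ is already 1 electron into the core; Li²⁺ is already 1 electron into the core.
Core electrons are held far more tightly than valence electrons, so K and Li top the IE_3 order.
Valence configurations: B²⁺ [He]2s¹, S²⁺ [Ne]3s²3p², Si²⁺ [Ne]3s².
Tabulated IE_3 (kJ/mol): B 3660, S 3357, Si 3232, K 4420, Li 11815.
Hence IE_3: Si < S < B < K < Li.

Si < S < B < K < Li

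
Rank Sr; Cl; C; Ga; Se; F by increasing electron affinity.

C is in period 2, group 14; F is in period 2, group 17; Cl is in period 3, group 17; Ga is in period 4, group 13; Se is in period 4, group 16; Sr is in period 5, group 2.
Adding an electron releases more energy for atoms nearer the top right (short of the noble gases).
These span different periods and groups, so the two trends combine.
Ga > Sr: both effects reinforce here, so Ga is clearly the higher of the two.
C > Ga: relative to Ga, both the across-period and down-group shifts push C's electron affinity up.
Se > C: period and group pull opposite ways; the across-period shift dominates (195 vs 122 kJ/mol).
F > Se: relative to Se, both the across-period and down-group shifts push F's electron affinity up.
Cl > F: this pair runs against the simple trend — see the exception note.
Note the exception: Cl has a higher electron affinity than F, contrary to the simple trend — F's small 2p subshell makes the incoming electron feel strong e⁻–e⁻ repulsion, so Cl actually releases more energy on gaining an electron.
Approximate values (kJ/mol): C 122, F 328, Cl 349, Ga 29, Se 195, Sr 5.
So from lowest to highest: Sr < Ga < C < Se < F < Cl.

Sr < Ga < C < Se < F < Cl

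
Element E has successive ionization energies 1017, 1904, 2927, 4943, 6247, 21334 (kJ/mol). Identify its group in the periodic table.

Group 15

Look for the largest jump between consecutive ionization energies: IE6/IE5 ≈ 3.4, far larger than any earlier ratio.
That jump marks the point where a core electron is being removed. So the atom has 5 valence electrons.
A main-group element with 5 valence electrons is in group 15.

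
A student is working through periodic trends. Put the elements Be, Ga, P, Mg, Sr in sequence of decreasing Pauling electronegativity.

P > Ga > Be > Mg > Sr

Be is in period 2, group 2; Mg is in period 3, group 2; P is in period 3, group 15; Ga is in period 4, group 13; Sr is in period 5, group 2.
Atoms toward the upper right of the periodic table pull bonding electrons most strongly.
Neither a single period nor a single group — weigh both effects.
Mg > Sr: Mg sits above Sr in group 2, so the down-group effect alone puts Mg higher.
Be > Mg: they share group 2; the group trend gives Be the larger value.
Ga > Be: the two effects oppose for this pair; the across-period effect wins (1.81 vs 1.57).
P > Ga: relative to Ga, both the across-period and down-group shifts push P's electronegativity up.
Approximate values (Pauling): Be 1.57, Mg 1.31, P 2.19, Ga 1.81, Sr 0.95.
So from highest to lowest: P > Ga > Be > Mg > Sr.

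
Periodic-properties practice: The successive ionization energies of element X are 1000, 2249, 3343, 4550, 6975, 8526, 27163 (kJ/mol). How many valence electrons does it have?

Look for the largest jump between consecutive ionization energies: IE7/IE6 ≈ 3.2, far larger than any earlier ratio.
That jump marks the point where a core electron is being removed. So the atom has 6 valence electrons.

6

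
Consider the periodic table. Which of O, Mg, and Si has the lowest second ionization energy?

IE_2 is the cost of taking one more electron from the +1 cation: O⁺ still has 5 valence electrons; Mg⁺ still has 1 valence electron; Si⁺ still has 3 valence electrons.
All are still removing valence electrons, so compare the +1 ions as you would atoms: IE_2 generally rises across a period (higher Z_eff) and falls down a group (larger shell), subject to the usual subshell exceptions.
Valence configurations: O⁺ [He]2s²2p³, Mg⁺ [Ne]3s¹, Si⁺ [Ne]3s²3p¹.
The numbers (kJ/mol): O 3388, Mg 1451, Si 1577.
So the second ionization energies run Mg < Si < O.

Mg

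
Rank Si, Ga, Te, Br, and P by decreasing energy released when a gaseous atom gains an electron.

Si is in period 3, group 14; P is in period 3, group 15; Ga is in period 4, group 13; Br is in period 4, group 17; Te is in period 5, group 16.
EA tends to increase across a period and decrease down a group, though the pattern is less regular than for IE or radius.
These span different periods and groups, so the two trends combine.
P > Ga: both effects reinforce here, so P is clearly the higher of the two.
Si > P: this pair runs against the simple trend — see the exception note.
Te > Si: the two effects oppose for this pair; the across-period effect wins (190 vs 134 kJ/mol).
Br > Te: both effects reinforce here, so Br is clearly the higher of the two.
Note the exception: Si has a higher electron affinity than P, contrary to the simple trend — adding an electron to P's half-filled 3p³ is unfavourable, so Si (3p²) has the more exothermic EA.
Tabulated electron affinity (kJ/mol): Si 134, P 72, Ga 29, Br 325, Te 190.
So from highest to lowest: Br > Te > Si > P > Ga.

Br > Te > Si > P > Ga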